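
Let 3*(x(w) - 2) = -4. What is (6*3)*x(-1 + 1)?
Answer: 12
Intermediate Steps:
x(w) = 2/3 (x(w) = 2 + (1/3)*(-4) = 2 - 4/3 = 2/3)
(6*3)*x(-1 + 1) = (6*3)*(2/3) = 18*(2/3) = 12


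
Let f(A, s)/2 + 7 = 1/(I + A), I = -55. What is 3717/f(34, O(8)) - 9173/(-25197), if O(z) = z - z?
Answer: -53083433/201576 ≈ -263.34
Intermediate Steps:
O(z) = 0
f(A, s) = -14 + 2/(-55 + A)
3717/f(34, O(8)) - 9173/(-25197) = 3717/((2*(386 - 7*34)/(-55 + 34))) - 9173/(-25197) = 3717/((2*(386 - 238)/(-21))) - 9173*(-1/25197) = 3717/((2*(-1/21)*148)) + 9173/25197 = 3717/(-296/21) + 9173/25197 = 3717*(-21/296) + 9173/25197 = -78057/296 + 9173/25197 = -53083433/201576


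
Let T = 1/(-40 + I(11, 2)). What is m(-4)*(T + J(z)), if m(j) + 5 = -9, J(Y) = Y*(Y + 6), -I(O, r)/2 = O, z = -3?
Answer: 3913/31 ≈ 126.23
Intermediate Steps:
I(O, r) = -2*O
J(Y) = Y*(6 + Y)
m(j) = -14 (m(j) = -5 - 9 = -14)
T = -1/62 (T = 1/(-40 - 2*11) = 1/(-40 - 22) = 1/(-62) = -1/62 ≈ -0.016129)
m(-4)*(T + J(z)) = -14*(-1/62 - 3*(6 - 3)) = -14*(-1/62 - 3*3) = -14*(-1/62 - 9) = -14*(-559/62) = 3913/31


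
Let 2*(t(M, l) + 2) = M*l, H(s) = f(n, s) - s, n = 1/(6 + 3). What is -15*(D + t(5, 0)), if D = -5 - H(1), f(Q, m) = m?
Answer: 105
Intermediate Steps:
n = ⅑ (n = 1/9 = ⅑ ≈ 0.11111)
H(s) = 0 (H(s) = s - s = 0)
D = -5 (D = -5 - 1*0 = -5 + 0 = -5)
t(M, l) = -2 + M*l/2 (t(M, l) = -2 + (M*l)/2 = -2 + M*l/2)
-15*(D + t(5, 0)) = -15*(-5 + (-2 + (½)*5*0)) = -15*(-5 + (-2 + 0)) = -15*(-5 - 2) = -15*(-7) = 105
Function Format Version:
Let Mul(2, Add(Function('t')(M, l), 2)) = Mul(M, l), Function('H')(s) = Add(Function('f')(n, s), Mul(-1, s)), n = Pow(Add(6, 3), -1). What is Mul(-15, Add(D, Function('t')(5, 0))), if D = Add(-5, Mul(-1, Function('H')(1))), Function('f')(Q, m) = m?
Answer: 105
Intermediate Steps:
n = Rational(1, 9) (n = Pow(9, -1) = Rational(1, 9) ≈ 0.11111)
Function('H')(s) = 0 (Function('H')(s) = Add(s, Mul(-1, s)) = 0)
D = -5 (D = Add(-5, Mul(-1, 0)) = Add(-5, 0) = -5)
Function('t')(M, l) = Add(-2, Mul(Rational(1, 2), M, l)) (Function('t')(M, l) = Add(-2, Mul(Rational(1, 2), Mul(M, l))) = Add(-2, Mul(Rational(1, 2), M, l)))
Mul(-15, Add(D, Function('t')(5, 0))) = Mul(-15, Add(-5, Add(-2, Mul(Rational(1, 2), 5, 0)))) = Mul(-15, Add(-5, Add(-2, 0))) = Mul(-15, Add(-5, -2)) = Mul(-15, -7) = 105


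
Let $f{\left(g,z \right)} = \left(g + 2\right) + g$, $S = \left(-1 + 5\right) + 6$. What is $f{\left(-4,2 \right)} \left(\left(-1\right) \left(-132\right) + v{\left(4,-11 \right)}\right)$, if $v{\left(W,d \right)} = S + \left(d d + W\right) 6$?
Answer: $-5352$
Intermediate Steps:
$S = 10$ ($S = 4 + 6 = 10$)
$f{\left(g,z \right)} = 2 + 2 g$ ($f{\left(g,z \right)} = \left(2 + g\right) + g = 2 + 2 g$)
$v{\left(W,d \right)} = 10 + 6 W + 6 d^{2}$ ($v{\left(W,d \right)} = 10 + \left(d d + W\right) 6 = 10 + \left(d^{2} + W\right) 6 = 10 + \left(W + d^{2}\right) 6 = 10 + \left(6 W + 6 d^{2}\right) = 10 + 6 W + 6 d^{2}$)
$f{\left(-4,2 \right)} \left(\left(-1\right) \left(-132\right) + v{\left(4,-11 \right)}\right) = \left(2 + 2 \left(-4\right)\right) \left(\left(-1\right) \left(-132\right) + \left(10 + 6 \cdot 4 + 6 \left(-11\right)^{2}\right)\right) = \left(2 - 8\right) \left(132 + \left(10 + 24 + 6 \cdot 121\right)\right) = - 6 \left(132 + \left(10 + 24 + 726\right)\right) = - 6 \left(132 + 760\right) = \left(-6\right) 892 = -5352$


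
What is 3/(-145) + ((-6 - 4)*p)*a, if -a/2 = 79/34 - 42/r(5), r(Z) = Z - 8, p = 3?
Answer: 2414199/2465 ≈ 979.39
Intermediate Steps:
r(Z) = -8 + Z
a = -555/17 (a = -2*(79/34 - 42/(-8 + 5)) = -2*(79*(1/34) - 42/(-3)) = -2*(79/34 - 42*(-⅓)) = -2*(79/34 + 14) = -2*555/34 = -555/17 ≈ -32.647)
3/(-145) + ((-6 - 4)*p)*a = 3/(-145) + ((-6 - 4)*3)*(-555/17) = 3*(-1/145) - 10*3*(-555/17) = -3/145 - 30*(-555/17) = -3/145 + 16650/17 = 2414199/2465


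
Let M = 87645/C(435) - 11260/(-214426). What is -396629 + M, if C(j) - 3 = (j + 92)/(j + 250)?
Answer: -103359670155229/276823966 ≈ -3.7338e+5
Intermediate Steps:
C(j) = 3 + (92 + j)/(250 + j) (C(j) = 3 + (j + 92)/(j + 250) = 3 + (92 + j)/(250 + j))
M = 6436742655385/276823966 (M = 87645/((2*(421 + 2*435)/(250 + 435))) - 11260/(-214426) = 87645/((2*(421 + 870)/685)) - 11260*(-1/214426) = 87645/((2*(1/685)*1291)) + 5630/107213 = 87645/(2582/685) + 5630/107213 = 87645*(685/2582) + 5630/107213 = 60036825/2582 + 5630/107213 = 6436742655385/276823966 ≈ 23252.)
-396629 + M = -396629 + 6436742655385/276823966 = -103359670155229/276823966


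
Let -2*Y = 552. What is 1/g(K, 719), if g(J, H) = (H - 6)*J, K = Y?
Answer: -1/196788 ≈ -5.0816e-6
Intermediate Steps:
Y = -276 (Y = -½*552 = -276)
K = -276
g(J, H) = J*(-6 + H) (g(J, H) = (-6 + H)*J = J*(-6 + H))
1/g(K, 719) = 1/(-276*(-6 + 719)) = 1/(-276*713) = 1/(-196788) = -1/196788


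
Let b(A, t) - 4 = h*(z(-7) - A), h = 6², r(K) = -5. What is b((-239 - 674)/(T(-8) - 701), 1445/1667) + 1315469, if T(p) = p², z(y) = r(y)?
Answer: 837808773/637 ≈ 1.3152e+6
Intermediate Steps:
z(y) = -5
h = 36
b(A, t) = -176 - 36*A (b(A, t) = 4 + 36*(-5 - A) = 4 + (-180 - 36*A) = -176 - 36*A)
b((-239 - 674)/(T(-8) - 701), 1445/1667) + 1315469 = (-176 - 36*(-239 - 674)/((-8)² - 701)) + 1315469 = (-176 - (-32868)/(64 - 701)) + 1315469 = (-176 - (-32868)/(-637)) + 1315469 = (-176 - (-32868)*(-1)/637) + 1315469 = (-176 - 36*913/637) + 1315469 = (-176 - 32868/637) + 1315469 = -144980/637 + 1315469 = 837808773/637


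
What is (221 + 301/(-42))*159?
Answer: 67999/2 ≈ 34000.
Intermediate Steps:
(221 + 301/(-42))*159 = (221 + 301*(-1/42))*159 = (221 - 43/6)*159 = (1283/6)*159 = 67999/2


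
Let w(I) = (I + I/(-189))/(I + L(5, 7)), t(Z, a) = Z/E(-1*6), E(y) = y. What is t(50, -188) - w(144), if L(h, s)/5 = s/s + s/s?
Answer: -4993/539 ≈ -9.2635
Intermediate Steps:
t(Z, a) = -Z/6 (t(Z, a) = Z/((-1*6)) = Z/(-6) = Z*(-⅙) = -Z/6)
L(h, s) = 10 (L(h, s) = 5*(s/s + s/s) = 5*(1 + 1) = 5*2 = 10)
w(I) = 188*I/(189*(10 + I)) (w(I) = (I + I/(-189))/(I + 10) = (I + I*(-1/189))/(10 + I) = (I - I/189)/(10 + I) = (188*I/189)/(10 + I) = 188*I/(189*(10 + I)))
t(50, -188) - w(144) = -⅙*50 - 188*144/(189*(10 + 144)) = -25/3 - 188*144/(189*154) = -25/3 - 1*1504/1617 = -25/3 - 1504/1617 = -4993/539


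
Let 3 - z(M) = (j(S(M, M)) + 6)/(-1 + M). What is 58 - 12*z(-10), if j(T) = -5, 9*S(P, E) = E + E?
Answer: 230/11 ≈ 20.909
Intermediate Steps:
S(P, E) = 2*E/9 (S(P, E) = (E + E)/9 = (2*E)/9 = 2*E/9)
z(M) = 3 - 1/(-1 + M) (z(M) = 3 - (-5 + 6)/(-1 + M) = 3 - 1/(-1 + M))
58 - 12*z(-10) = 58 - 12*(-4 + 3*(-10))/(-1 - 10) = 58 - 12*(-4 - 30)/(-11) = 58 - (-12)*(-34)/11 = 58 - 12*34/11 = 58 - 408/11 = 230/11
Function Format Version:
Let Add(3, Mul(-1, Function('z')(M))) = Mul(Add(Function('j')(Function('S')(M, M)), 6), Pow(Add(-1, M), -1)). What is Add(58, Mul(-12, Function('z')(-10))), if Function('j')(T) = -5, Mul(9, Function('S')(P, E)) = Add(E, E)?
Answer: Rational(230, 11) ≈ 20.909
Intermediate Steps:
Function('S')(P, E) = Mul(Rational(2, 9), E) (Function('S')(P, E) = Mul(Rational(1, 9), Add(E, E)) = Mul(Rational(1, 9), Mul(2, E)) = Mul(Rational(2, 9), E))
Function('z')(M) = Add(3, Mul(-1, Pow(Add(-1, M), -1))) (Function('z')(M) = Add(3, Mul(-1, Mul(Add(-5, 6), Pow(Add(-1, M), -1)))) = Add(3, Mul(-1, Mul(1, Pow(Add(-1, M), -1)))) = Add(3, Mul(-1, Pow(Add(-1, M), -1))))
Add(58, Mul(-12, Function('z')(-10))) = Add(58, Mul(-12, Mul(Pow(Add(-1, -10), -1), Add(-4, Mul(3, -10))))) = Add(58, Mul(-12, Mul(Pow(-11, -1), Add(-4, -30)))) = Add(58, Mul(-12, Mul(Rational(-1, 11), -34))) = Add(58, Mul(-12, Rational(34, 11))) = Add(58, Rational(-408, 11)) = Rational(230, 11)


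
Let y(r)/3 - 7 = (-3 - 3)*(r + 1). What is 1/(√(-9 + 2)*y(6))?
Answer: I*√7/735 ≈ 0.0035997*I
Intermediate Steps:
y(r) = 3 - 18*r (y(r) = 21 + 3*((-3 - 3)*(r + 1)) = 21 + 3*(-6*(1 + r)) = 21 + 3*(-6 - 6*r) = 21 + (-18 - 18*r) = 3 - 18*r)
1/(√(-9 + 2)*y(6)) = 1/(√(-9 + 2)*(3 - 18*6)) = 1/(√(-7)*(3 - 108)) = 1/((I*√7)*(-105)) = 1/(-105*I*√7) = I*√7/735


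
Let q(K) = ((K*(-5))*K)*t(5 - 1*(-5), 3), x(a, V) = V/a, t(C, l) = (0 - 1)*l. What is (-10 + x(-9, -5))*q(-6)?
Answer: -5100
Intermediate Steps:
t(C, l) = -l
q(K) = 15*K**2 (q(K) = ((K*(-5))*K)*(-1*3) = ((-5*K)*K)*(-3) = -5*K**2*(-3) = 15*K**2)
(-10 + x(-9, -5))*q(-6) = (-10 - 5/(-9))*(15*(-6)**2) = (-10 - 5*(-1/9))*(15*36) = (-10 + 5/9)*540 = -85/9*540 = -5100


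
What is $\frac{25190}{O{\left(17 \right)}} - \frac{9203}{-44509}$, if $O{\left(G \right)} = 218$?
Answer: $\frac{561593982}{4851481} \approx 115.76$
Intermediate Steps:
$\frac{25190}{O{\left(17 \right)}} - \frac{9203}{-44509} = \frac{25190}{218} - \frac{9203}{-44509} = 25190 \cdot \frac{1}{218} - - \frac{9203}{44509} = \frac{12595}{109} + \frac{9203}{44509} = \frac{561593982}{4851481}$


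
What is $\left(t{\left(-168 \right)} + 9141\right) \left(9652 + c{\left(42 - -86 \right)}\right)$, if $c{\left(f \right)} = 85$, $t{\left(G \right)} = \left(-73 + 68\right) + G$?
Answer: $87321416$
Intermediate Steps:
$t{\left(G \right)} = -5 + G$
$\left(t{\left(-168 \right)} + 9141\right) \left(9652 + c{\left(42 - -86 \right)}\right) = \left(\left(-5 - 168\right) + 9141\right) \left(9652 + 85\right) = \left(-173 + 9141\right) 9737 = 8968 \cdot 9737 = 87321416$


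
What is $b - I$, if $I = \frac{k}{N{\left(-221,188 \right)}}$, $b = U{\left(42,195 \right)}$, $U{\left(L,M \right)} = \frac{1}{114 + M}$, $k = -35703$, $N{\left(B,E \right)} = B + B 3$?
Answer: $- \frac{11031343}{273156} \approx -40.385$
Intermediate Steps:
$N{\left(B,E \right)} = 4 B$ ($N{\left(B,E \right)} = B + 3 B = 4 B$)
$b = \frac{1}{309}$ ($b = \frac{1}{114 + 195} = \frac{1}{309} \approx 0.0032362$)
$I = \frac{35703}{884}$ ($I = - \frac{35703}{4 \left(-221\right)} = - \frac{35703}{-884} = \left(-35703\right) \left(- \frac{1}{884}\right) = \frac{35703}{884} \approx 40.388$)
$b - I = \frac{1}{309} - \frac{35703}{884} = - \frac{11031343}{273156}$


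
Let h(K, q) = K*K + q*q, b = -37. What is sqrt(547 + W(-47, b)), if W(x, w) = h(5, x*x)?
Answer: 7*sqrt(99597) ≈ 2209.1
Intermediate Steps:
h(K, q) = K**2 + q**2
W(x, w) = 25 + x**4 (W(x, w) = 5**2 + (x*x)**2 = 25 + (x**2)**2 = 25 + x**4)
sqrt(547 + W(-47, b)) = sqrt(547 + (25 + (-47)**4)) = sqrt(547 + (25 + 4879681)) = sqrt(547 + 4879706) = sqrt(4880253) = 7*sqrt(99597)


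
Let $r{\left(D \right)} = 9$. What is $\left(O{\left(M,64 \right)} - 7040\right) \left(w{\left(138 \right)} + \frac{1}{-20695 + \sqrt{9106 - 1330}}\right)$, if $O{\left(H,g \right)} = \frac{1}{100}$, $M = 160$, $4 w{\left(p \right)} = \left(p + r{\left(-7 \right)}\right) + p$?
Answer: $- \frac{17185793124775363}{34262019920} + \frac{6335991 \sqrt{6}}{10706881225} \approx -5.016 \cdot 10^{5}$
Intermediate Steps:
$w{\left(p \right)} = \frac{9}{4} + \frac{p}{2}$ ($w{\left(p \right)} = \frac{\left(p + 9\right) + p}{4} = \frac{\left(9 + p\right) + p}{4} = \frac{9 + 2 p}{4} = \frac{9}{4} + \frac{p}{2}$)
$O{\left(H,g \right)} = \frac{1}{100}$
$\left(O{\left(M,64 \right)} - 7040\right) \left(w{\left(138 \right)} + \frac{1}{-20695 + \sqrt{9106 - 1330}}\right) = \left(\frac{1}{100} - 7040\right) \left(\left(\frac{9}{4} + \frac{1}{2} \cdot 138\right) + \frac{1}{-20695 + \sqrt{9106 - 1330}}\right) = - \frac{703999 \left(\left(\frac{9}{4} + 69\right) + \frac{1}{-20695 + \sqrt{7776}}\right)}{100} = - \frac{703999 \left(\frac{285}{4} + \frac{1}{-20695 + 36 \sqrt{6}}\right)}{100} = - \frac{40127943}{80} - \frac{703999}{100 \left(-20695 + 36 \sqrt{6}\right)}$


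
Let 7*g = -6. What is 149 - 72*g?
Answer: 1475/7 ≈ 210.71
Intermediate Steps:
g = -6/7 (g = (1/7)*(-6) = -6/7 ≈ -0.85714)
149 - 72*g = 149 - 72*(-6/7) = 149 + 432/7 = 1475/7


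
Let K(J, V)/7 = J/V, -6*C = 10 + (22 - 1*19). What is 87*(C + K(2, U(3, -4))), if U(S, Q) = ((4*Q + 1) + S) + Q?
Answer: -2117/8 ≈ -264.63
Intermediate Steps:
C = -13/6 (C = -(10 + (22 - 1*19))/6 = -(10 + (22 - 19))/6 = -(10 + 3)/6 = -⅙*13 = -13/6 ≈ -2.1667)
U(S, Q) = 1 + S + 5*Q (U(S, Q) = ((1 + 4*Q) + S) + Q = (1 + S + 4*Q) + Q = 1 + S + 5*Q)
K(J, V) = 7*J/V (K(J, V) = 7*(J/V) = 7*J/V)
87*(C + K(2, U(3, -4))) = 87*(-13/6 + 7*2/(1 + 3 + 5*(-4))) = 87*(-13/6 + 7*2/(1 + 3 - 20)) = 87*(-13/6 + 7*2/(-16)) = 87*(-13/6 + 7*2*(-1/16)) = 87*(-13/6 - 7/8) = 87*(-73/24) = -2117/8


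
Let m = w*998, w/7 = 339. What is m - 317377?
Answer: 2050877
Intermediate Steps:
w = 2373 (w = 7*339 = 2373)
m = 2368254 (m = 2373*998 = 2368254)
m - 317377 = 2368254 - 317377 = 2050877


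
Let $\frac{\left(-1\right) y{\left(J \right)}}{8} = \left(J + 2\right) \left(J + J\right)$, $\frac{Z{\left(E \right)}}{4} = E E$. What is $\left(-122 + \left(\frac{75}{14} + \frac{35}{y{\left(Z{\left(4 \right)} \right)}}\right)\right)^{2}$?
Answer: $\frac{3045117245821561}{223812255744} \approx 13606.0$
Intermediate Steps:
$Z{\left(E \right)} = 4 E^{2}$ ($Z{\left(E \right)} = 4 E E = 4 E^{2}$)
$y{\left(J \right)} = - 16 J \left(2 + J\right)$ ($y{\left(J \right)} = - 8 \left(J + 2\right) \left(J + J\right) = - 8 \left(2 + J\right) 2 J = - 8 \cdot 2 J \left(2 + J\right) = - 16 J \left(2 + J\right)$)
$\left(-122 + \left(\frac{75}{14} + \frac{35}{y{\left(Z{\left(4 \right)} \right)}}\right)\right)^{2} = \left(-122 + \left(\frac{75}{14} + \frac{35}{\left(-16\right) 4 \cdot 4^{2} \left(2 + 4 \cdot 4^{2}\right)}\right)\right)^{2} = \left(-122 + \left(75 \cdot \frac{1}{14} + \frac{35}{\left(-16\right) 4 \cdot 16 \left(2 + 4 \cdot 16\right)}\right)\right)^{2} = \left(-122 + \left(\frac{75}{14} + \frac{35}{\left(-16\right) 64 \left(2 + 64\right)}\right)\right)^{2} = \left(-122 + \left(\frac{75}{14} + \frac{35}{\left(-16\right) 64 \cdot 66}\right)\right)^{2} = \left(-122 + \left(\frac{75}{14} + \frac{35}{-67584}\right)\right)^{2} = \left(-122 + \left(\frac{75}{14} + 35 \left(- \frac{1}{67584}\right)\right)\right)^{2} = \left(-122 + \left(\frac{75}{14} - \frac{35}{67584}\right)\right)^{2} = \left(-122 + \frac{2534155}{473088}\right)^{2} = \left(- \frac{55182581}{473088}\right)^{2} = \frac{3045117245821561}{223812255744}$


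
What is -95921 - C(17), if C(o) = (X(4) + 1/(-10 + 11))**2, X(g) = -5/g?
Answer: -1534737/16 ≈ -95921.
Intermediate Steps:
C(o) = 1/16 (C(o) = (-5/4 + 1/(-10 + 11))**2 = (-5*1/4 + 1/1)**2 = (-5/4 + 1)**2 = (-1/4)**2 = 1/16)
-95921 - C(17) = -95921 - 1*1/16 = -95921 - 1/16 = -1534737/16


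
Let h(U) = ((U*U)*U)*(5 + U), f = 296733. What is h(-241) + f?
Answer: 3303711689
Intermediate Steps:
h(U) = U³*(5 + U) (h(U) = (U²*U)*(5 + U) = U³*(5 + U))
h(-241) + f = (-241)³*(5 - 241) + 296733 = -13997521*(-236) + 296733 = 3303414956 + 296733 = 3303711689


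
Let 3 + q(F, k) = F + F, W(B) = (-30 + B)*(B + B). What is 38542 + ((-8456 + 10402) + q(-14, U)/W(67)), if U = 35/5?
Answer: 200739473/4958 ≈ 40488.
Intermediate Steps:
U = 7 (U = 35*(⅕) = 7)
W(B) = 2*B*(-30 + B) (W(B) = (-30 + B)*(2*B) = 2*B*(-30 + B))
q(F, k) = -3 + 2*F (q(F, k) = -3 + (F + F) = -3 + 2*F)
38542 + ((-8456 + 10402) + q(-14, U)/W(67)) = 38542 + ((-8456 + 10402) + (-3 + 2*(-14))/((2*67*(-30 + 67)))) = 38542 + (1946 + (-3 - 28)/((2*67*37))) = 38542 + (1946 - 31/4958) = 38542 + 9648237/4958 = 200739473/4958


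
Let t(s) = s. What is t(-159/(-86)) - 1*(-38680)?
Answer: 3326639/86 ≈ 38682.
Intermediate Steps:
t(-159/(-86)) - 1*(-38680) = -159/(-86) - 1*(-38680) = -159*(-1/86) + 38680 = 159/86 + 38680 = 3326639/86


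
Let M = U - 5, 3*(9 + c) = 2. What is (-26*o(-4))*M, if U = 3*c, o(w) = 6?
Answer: 4680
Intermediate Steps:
c = -25/3 (c = -9 + (⅓)*2 = -9 + ⅔ = -25/3 ≈ -8.3333)
U = -25 (U = 3*(-25/3) = -25)
M = -30 (M = -25 - 5 = -30)
(-26*o(-4))*M = -26*6*(-30) = -156*(-30) = 4680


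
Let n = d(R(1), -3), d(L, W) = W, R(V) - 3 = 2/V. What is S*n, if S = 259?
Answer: -777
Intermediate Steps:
R(V) = 3 + 2/V
n = -3
S*n = 259*(-3) = -777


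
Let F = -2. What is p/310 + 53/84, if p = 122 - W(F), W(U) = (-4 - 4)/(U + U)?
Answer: 2651/2604 ≈ 1.0180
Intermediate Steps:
W(U) = -4/U (W(U) = -8*1/(2*U) = -4/U)
p = 120 (p = 122 - (-4)/(-2) = 122 - (-4)*(-1)/2 = 122 - 1*2 = 122 - 2 = 120)
p/310 + 53/84 = 120/310 + 53/84 = 120*(1/310) + 53*(1/84) = 12/31 + 53/84 = 2651/2604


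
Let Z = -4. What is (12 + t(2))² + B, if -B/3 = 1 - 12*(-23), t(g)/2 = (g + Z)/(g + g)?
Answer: -710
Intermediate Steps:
t(g) = (-4 + g)/g (t(g) = 2*((g - 4)/(g + g)) = 2*((-4 + g)/((2*g))) = 2*((-4 + g)*(1/(2*g))) = 2*((-4 + g)/(2*g)) = (-4 + g)/g)
B = -831 (B = -3*(1 - 12*(-23)) = -3*(1 + 276) = -3*277 = -831)
(12 + t(2))² + B = (12 + (-4 + 2)/2)² - 831 = (12 + (½)*(-2))² - 831 = (12 - 1)² - 831 = 11² - 831 = 121 - 831 = -710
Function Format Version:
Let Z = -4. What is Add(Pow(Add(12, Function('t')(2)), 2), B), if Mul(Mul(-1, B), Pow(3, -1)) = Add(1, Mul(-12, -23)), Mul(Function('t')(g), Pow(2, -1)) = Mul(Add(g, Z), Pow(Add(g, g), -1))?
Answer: -710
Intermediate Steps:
Function('t')(g) = Mul(Pow(g, -1), Add(-4, g)) (Function('t')(g) = Mul(2, Mul(Add(g, -4), Pow(Add(g, g), -1))) = Mul(2, Mul(Add(-4, g), Pow(Mul(2, g), -1))) = Mul(2, Mul(Add(-4, g), Mul(Rational(1, 2), Pow(g, -1)))) = Mul(2, Mul(Rational(1, 2), Pow(g, -1), Add(-4, g))) = Mul(Pow(g, -1), Add(-4, g)))
B = -831 (B = Mul(-3, Add(1, Mul(-12, -23))) = Mul(-3, Add(1, 276)) = Mul(-3, 277) = -831)
Add(Pow(Add(12, Function('t')(2)), 2), B) = Add(Pow(Add(12, Mul(Pow(2, -1), Add(-4, 2))), 2), -831) = Add(Pow(Add(12, Mul(Rational(1, 2), -2)), 2), -831) = Add(Pow(Add(12, -1), 2), -831) = Add(Pow(11, 2), -831) = Add(121, -831) = -710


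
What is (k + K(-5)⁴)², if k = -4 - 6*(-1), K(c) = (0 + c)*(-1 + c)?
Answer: 656103240004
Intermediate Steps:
K(c) = c*(-1 + c)
k = 2 (k = -4 + 6 = 2)
(k + K(-5)⁴)² = (2 + (-5*(-1 - 5))⁴)² = (2 + (-5*(-6))⁴)² = (2 + 30⁴)² = (2 + 810000)² = 810002² = 656103240004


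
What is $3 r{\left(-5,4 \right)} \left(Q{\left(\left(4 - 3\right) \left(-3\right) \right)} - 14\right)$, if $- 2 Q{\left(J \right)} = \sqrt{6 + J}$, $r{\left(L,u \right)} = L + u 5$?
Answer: $-630 - \frac{45 \sqrt{3}}{2} \approx -668.97$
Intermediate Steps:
$r{\left(L,u \right)} = L + 5 u$
$Q{\left(J \right)} = - \frac{\sqrt{6 + J}}{2}$
$3 r{\left(-5,4 \right)} \left(Q{\left(\left(4 - 3\right) \left(-3\right) \right)} - 14\right) = 3 \left(-5 + 5 \cdot 4\right) \left(- \frac{\sqrt{6 + \left(4 - 3\right) \left(-3\right)}}{2} - 14\right) = 3 \left(-5 + 20\right) \left(- \frac{\sqrt{6 + 1 \left(-3\right)}}{2} - 14\right) = 3 \cdot 15 \left(- \frac{\sqrt{6 - 3}}{2} - 14\right) = 45 \left(- \frac{\sqrt{3}}{2} - 14\right) = 45 \left(-14 - \frac{\sqrt{3}}{2}\right) = -630 - \frac{45 \sqrt{3}}{2}$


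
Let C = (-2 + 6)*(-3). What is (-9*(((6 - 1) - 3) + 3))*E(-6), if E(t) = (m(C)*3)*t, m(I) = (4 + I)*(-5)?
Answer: 32400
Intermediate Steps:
C = -12 (C = 4*(-3) = -12)
m(I) = -20 - 5*I
E(t) = 120*t (E(t) = ((-20 - 5*(-12))*3)*t = ((-20 + 60)*3)*t = (40*3)*t = 120*t)
(-9*(((6 - 1) - 3) + 3))*E(-6) = (-9*(((6 - 1) - 3) + 3))*(120*(-6)) = -9*((5 - 3) + 3)*(-720) = -9*(2 + 3)*(-720) = -9*5*(-720) = -45*(-720) = 32400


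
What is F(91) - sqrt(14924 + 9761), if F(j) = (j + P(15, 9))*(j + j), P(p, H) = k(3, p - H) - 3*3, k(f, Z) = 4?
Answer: 15652 - sqrt(24685) ≈ 15495.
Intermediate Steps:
P(p, H) = -5 (P(p, H) = 4 - 3*3 = 4 - 9 = -5)
F(j) = 2*j*(-5 + j) (F(j) = (j - 5)*(j + j) = (-5 + j)*(2*j) = 2*j*(-5 + j))
F(91) - sqrt(14924 + 9761) = 2*91*(-5 + 91) - sqrt(14924 + 9761) = 2*91*86 - sqrt(24685) = 15652 - sqrt(24685)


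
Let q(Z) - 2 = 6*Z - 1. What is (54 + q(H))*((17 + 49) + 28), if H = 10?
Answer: 10810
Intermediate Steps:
q(Z) = 1 + 6*Z (q(Z) = 2 + (6*Z - 1) = 2 + (-1 + 6*Z) = 1 + 6*Z)
(54 + q(H))*((17 + 49) + 28) = (54 + (1 + 6*10))*((17 + 49) + 28) = (54 + (1 + 60))*(66 + 28) = (54 + 61)*94 = 115*94 = 10810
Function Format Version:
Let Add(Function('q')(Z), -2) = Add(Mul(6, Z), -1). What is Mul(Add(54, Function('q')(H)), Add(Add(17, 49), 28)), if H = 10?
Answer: 10810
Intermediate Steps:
Function('q')(Z) = Add(1, Mul(6, Z)) (Function('q')(Z) = Add(2, Add(Mul(6, Z), -1)) = Add(2, Add(-1, Mul(6, Z))) = Add(1, Mul(6, Z)))
Mul(Add(54, Function('q')(H)), Add(Add(17, 49), 28)) = Mul(Add(54, Add(1, Mul(6, 10))), Add(Add(17, 49), 28)) = Mul(Add(54, Add(1, 60)), Add(66, 28)) = Mul(Add(54, 61), 94) = Mul(115, 94) = 10810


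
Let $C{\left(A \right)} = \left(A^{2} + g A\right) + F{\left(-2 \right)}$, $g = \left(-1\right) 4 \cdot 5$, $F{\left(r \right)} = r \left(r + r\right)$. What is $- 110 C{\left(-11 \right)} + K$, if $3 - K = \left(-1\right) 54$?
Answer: $-38333$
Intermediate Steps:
$F{\left(r \right)} = 2 r^{2}$ ($F{\left(r \right)} = r 2 r = 2 r^{2}$)
$K = 57$ ($K = 3 - \left(-1\right) 54 = 3 - -54 = 3 + 54 = 57$)
$g = -20$ ($g = \left(-4\right) 5 = -20$)
$C{\left(A \right)} = 8 + A^{2} - 20 A$ ($C{\left(A \right)} = \left(A^{2} - 20 A\right) + 2 \left(-2\right)^{2} = \left(A^{2} - 20 A\right) + 2 \cdot 4 = \left(A^{2} - 20 A\right) + 8 = 8 + A^{2} - 20 A$)
$- 110 C{\left(-11 \right)} + K = - 110 \left(8 + \left(-11\right)^{2} - -220\right) + 57 = - 110 \left(8 + 121 + 220\right) + 57 = \left(-110\right) 349 + 57 = -38390 + 57 = -38333$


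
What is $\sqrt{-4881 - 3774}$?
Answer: $i \sqrt{8655} \approx 93.032 i$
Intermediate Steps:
$\sqrt{-4881 - 3774} = \sqrt{-8655} = i \sqrt{8655}$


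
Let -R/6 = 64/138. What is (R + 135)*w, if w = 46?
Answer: 6082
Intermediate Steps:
R = -64/23 (R = -384/138 = -6*32/69 = -64/23 ≈ -2.7826)
(R + 135)*w = (-64/23 + 135)*46 = (3041/23)*46 = 6082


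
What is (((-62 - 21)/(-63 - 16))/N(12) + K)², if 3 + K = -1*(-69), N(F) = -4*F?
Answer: 62594535721/14379264 ≈ 4353.1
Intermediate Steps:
K = 66 (K = -3 - 1*(-69) = -3 + 69 = 66)
(((-62 - 21)/(-63 - 16))/N(12) + K)² = (((-62 - 21)/(-63 - 16))/((-4*12)) + 66)² = (-83/(-79)/(-48) + 66)² = (-83*(-1/79)*(-1/48) + 66)² = ((83/79)*(-1/48) + 66)² = (-83/3792 + 66)² = (250189/3792)² = 62594535721/14379264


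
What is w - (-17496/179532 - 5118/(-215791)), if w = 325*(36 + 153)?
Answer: 66102575717685/1076149717 ≈ 61425.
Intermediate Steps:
w = 61425 (w = 325*189 = 61425)
w - (-17496/179532 - 5118/(-215791)) = 61425 - (-17496/179532 - 5118/(-215791)) = 61425 - (-17496*1/179532 - 5118*(-1/215791)) = 61425 - (-486/4987 + 5118/215791) = 61425 - 1*(-79350960/1076149717) = 61425 + 79350960/1076149717 = 66102575717685/1076149717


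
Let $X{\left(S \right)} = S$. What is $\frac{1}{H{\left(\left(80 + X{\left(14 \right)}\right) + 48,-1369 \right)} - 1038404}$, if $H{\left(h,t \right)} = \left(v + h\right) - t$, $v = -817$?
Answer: $- \frac{1}{1037710} \approx -9.6366 \cdot 10^{-7}$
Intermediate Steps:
$H{\left(h,t \right)} = -817 + h - t$ ($H{\left(h,t \right)} = \left(-817 + h\right) - t = -817 + h - t$)
$\frac{1}{H{\left(\left(80 + X{\left(14 \right)}\right) + 48,-1369 \right)} - 1038404} = \frac{1}{\left(-817 + \left(\left(80 + 14\right) + 48\right) - -1369\right) - 1038404} = \frac{1}{\left(-817 + \left(94 + 48\right) + 1369\right) - 1038404} = \frac{1}{\left(-817 + 142 + 1369\right) - 1038404} = \frac{1}{694 - 1038404} = \frac{1}{-1037710} = - \frac{1}{1037710}$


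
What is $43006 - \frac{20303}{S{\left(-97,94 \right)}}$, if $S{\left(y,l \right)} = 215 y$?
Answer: $\frac{896910433}{20855} \approx 43007.0$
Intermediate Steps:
$43006 - \frac{20303}{S{\left(-97,94 \right)}} = 43006 - \frac{20303}{215 \left(-97\right)} = 43006 - \frac{20303}{-20855} = 43006 - - \frac{20303}{20855} = 43006 + \frac{20303}{20855} = \frac{896910433}{20855}$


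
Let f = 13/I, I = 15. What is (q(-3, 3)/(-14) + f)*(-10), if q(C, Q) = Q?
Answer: -137/21 ≈ -6.5238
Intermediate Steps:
f = 13/15 ≈ 0.86667
(q(-3, 3)/(-14) + f)*(-10) = (3/(-14) + 13/15)*(-10) = (3*(-1/14) + 13/15)*(-10) = (-3/14 + 13/15)*(-10) = (137/210)*(-10) = -137/21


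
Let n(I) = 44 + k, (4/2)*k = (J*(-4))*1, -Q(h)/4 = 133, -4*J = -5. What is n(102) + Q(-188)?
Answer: -981/2 ≈ -490.50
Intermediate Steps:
J = 5/4 (J = -1/4*(-5) = 5/4 ≈ 1.2500)
Q(h) = -532 (Q(h) = -4*133 = -532)
k = -5/2 (k = (((5/4)*(-4))*1)/2 = (-5*1)/2 = (1/2)*(-5) = -5/2 ≈ -2.5000)
n(I) = 83/2 (n(I) = 44 - 5/2 = 83/2)
n(102) + Q(-188) = 83/2 - 532 = -981/2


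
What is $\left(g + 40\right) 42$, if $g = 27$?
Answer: $2814$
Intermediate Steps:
$\left(g + 40\right) 42 = \left(27 + 40\right) 42 = 67 \cdot 42 = 2814$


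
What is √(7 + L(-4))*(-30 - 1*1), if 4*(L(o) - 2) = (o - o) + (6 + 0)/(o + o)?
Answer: -31*√141/4 ≈ -92.026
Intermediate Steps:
L(o) = 2 + 3/(4*o) (L(o) = 2 + ((o - o) + (6 + 0)/(o + o))/4 = 2 + (0 + 6/((2*o)))/4 = 2 + (0 + 6*(1/(2*o)))/4 = 2 + (0 + 3/o)/4 = 2 + (3/o)/4 = 2 + 3/(4*o))
√(7 + L(-4))*(-30 - 1*1) = √(7 + (2 + (¾)/(-4)))*(-30 - 1*1) = √(7 + (2 + (¾)*(-¼)))*(-30 - 1) = √(7 + (2 - 3/16))*(-31) = √(7 + 29/16)*(-31) = √(141/16)*(-31) = (√141/4)*(-31) = -31*√141/4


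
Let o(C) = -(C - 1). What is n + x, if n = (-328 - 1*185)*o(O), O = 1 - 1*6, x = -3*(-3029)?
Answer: 6009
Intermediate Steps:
x = 9087
O = -5 (O = 1 - 6 = -5)
o(C) = 1 - C (o(C) = -(-1 + C) = 1 - C)
n = -3078 (n = (-328 - 1*185)*(1 - 1*(-5)) = (-328 - 185)*(1 + 5) = -513*6 = -3078)
n + x = -3078 + 9087 = 6009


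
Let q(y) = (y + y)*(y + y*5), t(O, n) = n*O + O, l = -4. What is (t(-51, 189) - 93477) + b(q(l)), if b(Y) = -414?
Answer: -103581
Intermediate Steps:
t(O, n) = O + O*n (t(O, n) = O*n + O = O + O*n)
q(y) = 12*y**2 (q(y) = (2*y)*(y + 5*y) = (2*y)*(6*y) = 12*y**2)
(t(-51, 189) - 93477) + b(q(l)) = (-51*(1 + 189) - 93477) - 414 = (-51*190 - 93477) - 414 = (-9690 - 93477) - 414 = -103167 - 414 = -103581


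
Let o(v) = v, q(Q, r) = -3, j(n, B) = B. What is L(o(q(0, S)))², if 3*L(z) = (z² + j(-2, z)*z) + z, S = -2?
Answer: 25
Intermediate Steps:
L(z) = z/3 + 2*z²/3 (L(z) = ((z² + z*z) + z)/3 = ((z² + z²) + z)/3 = (2*z² + z)/3 = (z + 2*z²)/3 = z/3 + 2*z²/3)
L(o(q(0, S)))² = ((⅓)*(-3)*(1 + 2*(-3)))² = ((⅓)*(-3)*(1 - 6))² = ((⅓)*(-3)*(-5))² = 5² = 25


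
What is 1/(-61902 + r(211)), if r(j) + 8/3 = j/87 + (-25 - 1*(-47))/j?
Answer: -6119/378779177 ≈ -1.6155e-5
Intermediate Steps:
r(j) = -8/3 + 22/j + j/87 (r(j) = -8/3 + (j/87 + (-25 - 1*(-47))/j) = -8/3 + (j*(1/87) + (-25 + 47)/j) = -8/3 + (j/87 + 22/j) = -8/3 + (22/j + j/87) = -8/3 + 22/j + j/87)
1/(-61902 + r(211)) = 1/(-61902 + (1/87)*(1914 + 211*(-232 + 211))/211) = 1/(-61902 + (1/87)*(1/211)*(1914 + 211*(-21))) = 1/(-61902 + (1/87)*(1/211)*(1914 - 4431)) = 1/(-61902 + (1/87)*(1/211)*(-2517)) = 1/(-61902 - 839/6119) = 1/(-378779177/6119) = -6119/378779177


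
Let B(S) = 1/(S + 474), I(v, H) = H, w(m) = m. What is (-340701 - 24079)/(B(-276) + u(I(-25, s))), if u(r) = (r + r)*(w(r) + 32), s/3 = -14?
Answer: -72226440/166321 ≈ -434.26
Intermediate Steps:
s = -42 (s = 3*(-14) = -42)
B(S) = 1/(474 + S)
u(r) = 2*r*(32 + r) (u(r) = (r + r)*(r + 32) = (2*r)*(32 + r) = 2*r*(32 + r))
(-340701 - 24079)/(B(-276) + u(I(-25, s))) = (-340701 - 24079)/(1/(474 - 276) + 2*(-42)*(32 - 42)) = -364780/(1/198 + 2*(-42)*(-10)) = -364780/(1/198 + 840) = -364780/166321/198 = -364780*198/166321 = -72226440/166321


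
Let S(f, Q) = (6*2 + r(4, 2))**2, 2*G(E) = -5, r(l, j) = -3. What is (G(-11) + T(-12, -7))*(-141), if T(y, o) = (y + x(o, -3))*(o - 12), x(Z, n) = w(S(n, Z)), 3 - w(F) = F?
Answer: -481515/2 ≈ -2.4076e+5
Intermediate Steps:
G(E) = -5/2 (G(E) = (1/2)*(-5) = -5/2)
S(f, Q) = 81 (S(f, Q) = (6*2 - 3)**2 = (12 - 3)**2 = 9**2 = 81)
w(F) = 3 - F
x(Z, n) = -78 (x(Z, n) = 3 - 1*81 = 3 - 81 = -78)
T(y, o) = (-78 + y)*(-12 + o) (T(y, o) = (y - 78)*(o - 12) = (-78 + y)*(-12 + o))
(G(-11) + T(-12, -7))*(-141) = (-5/2 + (936 - 78*(-7) - 12*(-12) - 7*(-12)))*(-141) = (-5/2 + (936 + 546 + 144 + 84))*(-141) = (-5/2 + 1710)*(-141) = (3415/2)*(-141) = -481515/2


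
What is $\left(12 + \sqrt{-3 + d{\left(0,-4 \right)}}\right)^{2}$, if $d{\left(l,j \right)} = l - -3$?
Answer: $144$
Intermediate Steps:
$d{\left(l,j \right)} = 3 + l$ ($d{\left(l,j \right)} = l + 3 = 3 + l$)
$\left(12 + \sqrt{-3 + d{\left(0,-4 \right)}}\right)^{2} = \left(12 + \sqrt{-3 + \left(3 + 0\right)}\right)^{2} = \left(12 + \sqrt{-3 + 3}\right)^{2} = \left(12 + \sqrt{0}\right)^{2} = \left(12 + 0\right)^{2} = 12^{2} = 144$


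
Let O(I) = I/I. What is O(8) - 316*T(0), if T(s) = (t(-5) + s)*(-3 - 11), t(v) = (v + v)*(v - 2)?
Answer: 309681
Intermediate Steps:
t(v) = 2*v*(-2 + v) (t(v) = (2*v)*(-2 + v) = 2*v*(-2 + v))
T(s) = -980 - 14*s (T(s) = (2*(-5)*(-2 - 5) + s)*(-3 - 11) = (2*(-5)*(-7) + s)*(-14) = (70 + s)*(-14) = -980 - 14*s)
O(I) = 1
O(8) - 316*T(0) = 1 - 316*(-980 - 14*0) = 1 - 316*(-980 + 0) = 1 - 316*(-980) = 1 + 309680 = 309681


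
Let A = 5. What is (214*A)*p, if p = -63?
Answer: -67410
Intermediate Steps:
(214*A)*p = (214*5)*(-63) = 1070*(-63) = -67410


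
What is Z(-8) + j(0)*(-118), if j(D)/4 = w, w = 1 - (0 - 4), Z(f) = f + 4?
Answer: -2364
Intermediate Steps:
Z(f) = 4 + f
w = 5 (w = 1 - 1*(-4) = 1 + 4 = 5)
j(D) = 20 (j(D) = 4*5 = 20)
Z(-8) + j(0)*(-118) = (4 - 8) + 20*(-118) = -4 - 2360 = -2364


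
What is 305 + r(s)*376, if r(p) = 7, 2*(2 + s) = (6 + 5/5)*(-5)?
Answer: 2937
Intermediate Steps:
s = -39/2 (s = -2 + ((6 + 5/5)*(-5))/2 = -2 + ((6 + 5*(1/5))*(-5))/2 = -2 + ((6 + 1)*(-5))/2 = -2 + (7*(-5))/2 = -2 + (1/2)*(-35) = -2 - 35/2 = -39/2 ≈ -19.500)
305 + r(s)*376 = 305 + 7*376 = 305 + 2632 = 2937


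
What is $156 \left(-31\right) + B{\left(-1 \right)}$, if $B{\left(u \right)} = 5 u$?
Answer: $-4841$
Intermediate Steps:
$156 \left(-31\right) + B{\left(-1 \right)} = 156 \left(-31\right) + 5 \left(-1\right) = -4836 - 5 = -4841$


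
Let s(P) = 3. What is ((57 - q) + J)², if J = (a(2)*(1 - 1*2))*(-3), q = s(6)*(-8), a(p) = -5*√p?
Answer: 7011 - 2430*√2 ≈ 3574.5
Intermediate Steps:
q = -24 (q = 3*(-8) = -24)
J = -15*√2 (J = ((-5*√2)*(1 - 1*2))*(-3) = ((-5*√2)*(1 - 2))*(-3) = (-5*√2*(-1))*(-3) = (5*√2)*(-3) = -15*√2 ≈ -21.213)
((57 - q) + J)² = ((57 - 1*(-24)) - 15*√2)² = ((57 + 24) - 15*√2)² = (81 - 15*√2)²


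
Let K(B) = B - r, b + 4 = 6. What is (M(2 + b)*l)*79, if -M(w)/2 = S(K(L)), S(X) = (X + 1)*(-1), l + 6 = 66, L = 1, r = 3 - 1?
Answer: 0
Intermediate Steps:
r = 2
b = 2 (b = -4 + 6 = 2)
l = 60 (l = -6 + 66 = 60)
K(B) = -2 + B (K(B) = B - 1*2 = B - 2 = -2 + B)
S(X) = -1 - X (S(X) = (1 + X)*(-1) = -1 - X)
M(w) = 0 (M(w) = -2*(-1 - (-2 + 1)) = -2*(-1 - 1*(-1)) = -2*(-1 + 1) = -2*0 = 0)
(M(2 + b)*l)*79 = (0*60)*79 = 0*79 = 0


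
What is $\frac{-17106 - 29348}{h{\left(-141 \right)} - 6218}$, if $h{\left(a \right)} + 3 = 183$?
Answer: $\frac{23227}{3019} \approx 7.6936$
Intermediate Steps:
$h{\left(a \right)} = 180$ ($h{\left(a \right)} = -3 + 183 = 180$)
$\frac{-17106 - 29348}{h{\left(-141 \right)} - 6218} = \frac{-17106 - 29348}{180 - 6218} = - \frac{46454}{-6038} = \left(-46454\right) \left(- \frac{1}{6038}\right) = \frac{23227}{3019}$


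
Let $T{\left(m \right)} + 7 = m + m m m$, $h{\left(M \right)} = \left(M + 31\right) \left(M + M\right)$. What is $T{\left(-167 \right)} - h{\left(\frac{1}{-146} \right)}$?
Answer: $- \frac{49641090621}{10658} \approx -4.6576 \cdot 10^{6}$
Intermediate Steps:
$h{\left(M \right)} = 2 M \left(31 + M\right)$ ($h{\left(M \right)} = \left(31 + M\right) 2 M = 2 M \left(31 + M\right)$)
$T{\left(m \right)} = -7 + m + m^{3}$ ($T{\left(m \right)} = -7 + \left(m + m m m\right) = -7 + \left(m + m^{2} m\right) = -7 + \left(m + m^{3}\right) = -7 + m + m^{3}$)
$T{\left(-167 \right)} - h{\left(\frac{1}{-146} \right)} = \left(-7 - 167 + \left(-167\right)^{3}\right) - \frac{2 \left(31 + \frac{1}{-146}\right)}{-146} = \left(-7 - 167 - 4657463\right) - 2 \left(- \frac{1}{146}\right) \left(31 - \frac{1}{146}\right) = -4657637 - 2 \left(- \frac{1}{146}\right) \frac{4525}{146} = -4657637 - - \frac{4525}{10658} = -4657637 + \frac{4525}{10658} = - \frac{49641090621}{10658}$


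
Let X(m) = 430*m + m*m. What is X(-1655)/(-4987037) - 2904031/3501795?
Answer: -1961996516752/1587598293765 ≈ -1.2358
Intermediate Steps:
X(m) = m² + 430*m (X(m) = 430*m + m² = m² + 430*m)
X(-1655)/(-4987037) - 2904031/3501795 = -1655*(430 - 1655)/(-4987037) - 2904031/3501795 = -1655*(-1225)*(-1/4987037) - 2904031*1/3501795 = 2027375*(-1/4987037) - 2904031/3501795 = -2027375/4987037 - 2904031/3501795 = -1961996516752/1587598293765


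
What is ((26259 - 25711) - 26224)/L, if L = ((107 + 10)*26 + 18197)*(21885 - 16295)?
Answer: -12838/59363005 ≈ -0.00021626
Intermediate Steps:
L = 118726010 (L = (117*26 + 18197)*5590 = (3042 + 18197)*5590 = 21239*5590 = 118726010)
((26259 - 25711) - 26224)/L = ((26259 - 25711) - 26224)/118726010 = (548 - 26224)*(1/118726010) = -25676*1/118726010 = -12838/59363005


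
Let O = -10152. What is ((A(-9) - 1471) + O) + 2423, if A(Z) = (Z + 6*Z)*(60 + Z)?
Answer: -12413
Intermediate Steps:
A(Z) = 7*Z*(60 + Z) (A(Z) = (7*Z)*(60 + Z) = 7*Z*(60 + Z))
((A(-9) - 1471) + O) + 2423 = ((7*(-9)*(60 - 9) - 1471) - 10152) + 2423 = ((7*(-9)*51 - 1471) - 10152) + 2423 = ((-3213 - 1471) - 10152) + 2423 = (-4684 - 10152) + 2423 = -14836 + 2423 = -12413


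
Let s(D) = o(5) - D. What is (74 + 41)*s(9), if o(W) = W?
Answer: -460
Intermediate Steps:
s(D) = 5 - D
(74 + 41)*s(9) = (74 + 41)*(5 - 1*9) = 115*(5 - 9) = 115*(-4) = -460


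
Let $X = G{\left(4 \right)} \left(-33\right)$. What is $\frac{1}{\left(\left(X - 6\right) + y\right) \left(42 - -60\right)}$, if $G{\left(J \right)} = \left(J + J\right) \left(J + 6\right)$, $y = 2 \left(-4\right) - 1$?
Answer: $- \frac{1}{270810} \approx -3.6926 \cdot 10^{-6}$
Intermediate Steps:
$y = -9$ ($y = -8 - 1 = -9$)
$G{\left(J \right)} = 2 J \left(6 + J\right)$
$X = -2640$ ($X = 2 \cdot 4 \left(6 + 4\right) \left(-33\right) = 2 \cdot 4 \cdot 10 \left(-33\right) = 80 \left(-33\right) = -2640$)
$\frac{1}{\left(\left(X - 6\right) + y\right) \left(42 - -60\right)} = \frac{1}{\left(\left(-2640 - 6\right) - 9\right) \left(42 - -60\right)} = \frac{1}{\left(\left(-2640 - 6\right) - 9\right) \left(42 + 60\right)} = \frac{1}{\left(-2646 - 9\right) 102} = \frac{1}{\left(-2655\right) 102} = \frac{1}{-270810} = - \frac{1}{270810}$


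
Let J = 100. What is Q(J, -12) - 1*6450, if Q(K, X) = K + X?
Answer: -6362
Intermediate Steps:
Q(J, -12) - 1*6450 = (100 - 12) - 1*6450 = 88 - 6450 = -6362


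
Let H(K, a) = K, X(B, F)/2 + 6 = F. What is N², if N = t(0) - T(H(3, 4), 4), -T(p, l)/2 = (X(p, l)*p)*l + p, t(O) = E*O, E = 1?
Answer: 8100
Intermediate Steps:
t(O) = O (t(O) = 1*O = O)
X(B, F) = -12 + 2*F
T(p, l) = -2*p - 2*l*p*(-12 + 2*l) (T(p, l) = -2*(((-12 + 2*l)*p)*l + p) = -2*((p*(-12 + 2*l))*l + p) = -2*(l*p*(-12 + 2*l) + p) = -2*(p + l*p*(-12 + 2*l)) = -2*p - 2*l*p*(-12 + 2*l))
N = -90 (N = 0 - (-2)*3*(1 + 2*4*(-6 + 4)) = 0 - (-2)*3*(1 + 2*4*(-2)) = 0 - (-2)*3*(1 - 16) = 0 - (-2)*3*(-15) = 0 - 1*90 = 0 - 90 = -90)
N² = (-90)² = 8100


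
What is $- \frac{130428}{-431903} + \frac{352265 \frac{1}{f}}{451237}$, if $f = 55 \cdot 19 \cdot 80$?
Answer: $\frac{984068296231979}{3258571066263920} \approx 0.30199$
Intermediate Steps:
$f = 83600$ ($f = 1045 \cdot 80 = 83600$)
$- \frac{130428}{-431903} + \frac{352265 \frac{1}{f}}{451237} = - \frac{130428}{-431903} + \frac{352265 \cdot \frac{1}{83600}}{451237} = \left(-130428\right) \left(- \frac{1}{431903}\right) + 352265 \cdot \frac{1}{83600} \cdot \frac{1}{451237} = \frac{130428}{431903} + \frac{70453}{16720} \cdot \frac{1}{451237} = \frac{130428}{431903} + \frac{70453}{7544682640} = \frac{984068296231979}{3258571066263920}$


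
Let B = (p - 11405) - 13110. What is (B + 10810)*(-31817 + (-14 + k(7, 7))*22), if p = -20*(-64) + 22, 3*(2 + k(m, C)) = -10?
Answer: 1199704981/3 ≈ 3.9990e+8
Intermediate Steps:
k(m, C) = -16/3 (k(m, C) = -2 + (⅓)*(-10) = -2 - 10/3 = -16/3)
p = 1302 (p = 1280 + 22 = 1302)
B = -23213 (B = (1302 - 11405) - 13110 = -10103 - 13110 = -23213)
(B + 10810)*(-31817 + (-14 + k(7, 7))*22) = (-23213 + 10810)*(-31817 + (-14 - 16/3)*22) = -12403*(-31817 - 58/3*22) = -12403*(-31817 - 1276/3) = -12403*(-96727/3) = 1199704981/3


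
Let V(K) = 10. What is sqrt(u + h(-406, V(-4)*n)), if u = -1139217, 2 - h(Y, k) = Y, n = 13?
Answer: 7*I*sqrt(23241) ≈ 1067.2*I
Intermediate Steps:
h(Y, k) = 2 - Y
sqrt(u + h(-406, V(-4)*n)) = sqrt(-1139217 + (2 - 1*(-406))) = sqrt(-1139217 + (2 + 406)) = sqrt(-1139217 + 408) = sqrt(-1138809) = 7*I*sqrt(23241)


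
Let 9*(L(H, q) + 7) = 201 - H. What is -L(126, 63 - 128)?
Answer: -4/3 ≈ -1.3333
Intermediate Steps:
L(H, q) = 46/3 - H/9 (L(H, q) = -7 + (201 - H)/9 = -7 + (67/3 - H/9) = 46/3 - H/9)
-L(126, 63 - 128) = -(46/3 - ⅑*126) = -(46/3 - 14) = -1*4/3 = -4/3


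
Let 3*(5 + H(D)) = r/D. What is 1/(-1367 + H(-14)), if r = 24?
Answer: -7/9608 ≈ -0.00072856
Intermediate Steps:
H(D) = -5 + 8/D (H(D) = -5 + (24/D)/3 = -5 + 8/D)
1/(-1367 + H(-14)) = 1/(-1367 + (-5 + 8/(-14))) = 1/(-1367 + (-5 + 8*(-1/14))) = 1/(-1367 + (-5 - 4/7)) = 1/(-1367 - 39/7) = 1/(-9608/7) = -7/9608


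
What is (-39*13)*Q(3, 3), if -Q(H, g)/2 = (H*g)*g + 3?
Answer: 30420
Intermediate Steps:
Q(H, g) = -6 - 2*H*g² (Q(H, g) = -2*((H*g)*g + 3) = -2*(H*g² + 3) = -2*(3 + H*g²) = -6 - 2*H*g²)
(-39*13)*Q(3, 3) = (-39*13)*(-6 - 2*3*3²) = -507*(-6 - 2*3*9) = -507*(-6 - 54) = -507*(-60) = 30420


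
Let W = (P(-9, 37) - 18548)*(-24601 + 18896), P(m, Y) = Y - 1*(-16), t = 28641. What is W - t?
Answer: 105485334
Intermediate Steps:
P(m, Y) = 16 + Y (P(m, Y) = Y + 16 = 16 + Y)
W = 105513975 (W = ((16 + 37) - 18548)*(-24601 + 18896) = (53 - 18548)*(-5705) = -18495*(-5705) = 105513975)
W - t = 105513975 - 1*28641 = 105513975 - 28641 = 105485334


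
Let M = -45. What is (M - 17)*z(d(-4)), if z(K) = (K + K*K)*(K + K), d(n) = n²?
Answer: -539648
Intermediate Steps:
z(K) = 2*K*(K + K²) (z(K) = (K + K²)*(2*K) = 2*K*(K + K²))
(M - 17)*z(d(-4)) = (-45 - 17)*(2*((-4)²)²*(1 + (-4)²)) = -124*16²*(1 + 16) = -124*256*17 = -62*8704 = -539648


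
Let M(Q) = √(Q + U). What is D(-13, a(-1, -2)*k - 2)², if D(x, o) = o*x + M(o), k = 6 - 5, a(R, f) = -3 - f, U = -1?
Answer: 1517 + 156*I ≈ 1517.0 + 156.0*I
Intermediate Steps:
M(Q) = √(-1 + Q) (M(Q) = √(Q - 1) = √(-1 + Q))
k = 1
D(x, o) = √(-1 + o) + o*x (D(x, o) = o*x + √(-1 + o) = √(-1 + o) + o*x)
D(-13, a(-1, -2)*k - 2)² = (√(-1 + ((-3 - 1*(-2))*1 - 2)) + ((-3 - 1*(-2))*1 - 2)*(-13))² = (√(-1 + ((-3 + 2)*1 - 2)) + ((-3 + 2)*1 - 2)*(-13))² = (√(-1 + (-1*1 - 2)) + (-1*1 - 2)*(-13))² = (√(-1 + (-1 - 2)) + (-1 - 2)*(-13))² = (√(-1 - 3) - 3*(-13))² = (√(-4) + 39)² = (2*I + 39)² = (39 + 2*I)²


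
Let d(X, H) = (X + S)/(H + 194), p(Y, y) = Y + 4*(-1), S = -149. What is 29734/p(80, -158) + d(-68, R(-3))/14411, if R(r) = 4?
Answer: 10605290620/27107091 ≈ 391.24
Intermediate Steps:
p(Y, y) = -4 + Y (p(Y, y) = Y - 4 = -4 + Y)
d(X, H) = (-149 + X)/(194 + H) (d(X, H) = (X - 149)/(H + 194) = (-149 + X)/(194 + H))
29734/p(80, -158) + d(-68, R(-3))/14411 = 29734/(-4 + 80) + ((-149 - 68)/(194 + 4))/14411 = 29734/76 + (-217/198)*(1/14411) = 29734*(1/76) + ((1/198)*(-217))*(1/14411) = 14867/38 - 217/198*1/14411 = 14867/38 - 217/2853378 = 10605290620/27107091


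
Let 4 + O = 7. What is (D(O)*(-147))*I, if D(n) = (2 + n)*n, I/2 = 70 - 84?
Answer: 61740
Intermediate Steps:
O = 3 (O = -4 + 7 = 3)
I = -28 (I = 2*(70 - 84) = 2*(-14) = -28)
D(n) = n*(2 + n)
(D(O)*(-147))*I = ((3*(2 + 3))*(-147))*(-28) = ((3*5)*(-147))*(-28) = (15*(-147))*(-28) = -2205*(-28) = 61740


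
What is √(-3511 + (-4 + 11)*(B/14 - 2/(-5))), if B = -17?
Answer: I*√351670/10 ≈ 59.302*I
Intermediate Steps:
√(-3511 + (-4 + 11)*(B/14 - 2/(-5))) = √(-3511 + (-4 + 11)*(-17/14 - 2/(-5))) = √(-3511 + 7*(-17*1/14 - 2*(-⅕))) = √(-3511 + 7*(-17/14 + ⅖)) = √(-3511 + 7*(-57/70)) = √(-3511 - 57/10) = √(-35167/10) = I*√351670/10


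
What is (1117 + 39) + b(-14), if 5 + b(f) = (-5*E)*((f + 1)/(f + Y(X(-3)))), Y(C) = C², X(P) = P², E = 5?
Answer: 77442/67 ≈ 1155.9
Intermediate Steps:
b(f) = -5 - 25*(1 + f)/(81 + f) (b(f) = -5 + (-5*5)*((f + 1)/(f + ((-3)²)²)) = -5 - 25*(1 + f)/(f + 9²) = -5 - 25*(1 + f)/(f + 81) = -5 - 25*(1 + f)/(81 + f))
(1117 + 39) + b(-14) = (1117 + 39) + 10*(-43 - 3*(-14))/(81 - 14) = 1156 + 10*(-43 + 42)/67 = 1156 + 10*(1/67)*(-1) = 1156 - 10/67 = 77442/67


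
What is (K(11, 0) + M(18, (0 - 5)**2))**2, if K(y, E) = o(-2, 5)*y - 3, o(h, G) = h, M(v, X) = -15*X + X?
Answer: 140625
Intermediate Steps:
M(v, X) = -14*X
K(y, E) = -3 - 2*y (K(y, E) = -2*y - 3 = -3 - 2*y)
(K(11, 0) + M(18, (0 - 5)**2))**2 = ((-3 - 2*11) - 14*(0 - 5)**2)**2 = ((-3 - 22) - 14*(-5)**2)**2 = (-25 - 14*25)**2 = (-25 - 350)**2 = (-375)**2 = 140625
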